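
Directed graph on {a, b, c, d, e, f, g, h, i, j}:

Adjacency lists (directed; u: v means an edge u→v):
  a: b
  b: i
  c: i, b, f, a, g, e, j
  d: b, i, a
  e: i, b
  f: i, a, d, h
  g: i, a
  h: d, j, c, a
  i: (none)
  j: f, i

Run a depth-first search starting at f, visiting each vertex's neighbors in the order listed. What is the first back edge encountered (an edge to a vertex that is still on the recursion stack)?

j→f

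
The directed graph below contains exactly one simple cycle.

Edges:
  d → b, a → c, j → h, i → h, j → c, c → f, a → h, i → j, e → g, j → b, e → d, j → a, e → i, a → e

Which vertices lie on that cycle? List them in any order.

DFS with gray/black marking from i:
i gray
  h gray
  h black
  j gray
    a gray
      e gray
        e→i: i is gray → back edge
Back edge closes the cycle i → j → a → e → i; its vertices are {a, e, i, j}.

a, e, i, j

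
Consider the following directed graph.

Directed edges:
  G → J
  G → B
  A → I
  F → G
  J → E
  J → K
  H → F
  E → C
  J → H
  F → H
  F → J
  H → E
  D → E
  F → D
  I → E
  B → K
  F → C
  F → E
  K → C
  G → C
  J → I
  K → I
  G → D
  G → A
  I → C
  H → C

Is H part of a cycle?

Yes

H is on a cycle iff H can reach itself via ≥1 edge.
H → F → H — yes.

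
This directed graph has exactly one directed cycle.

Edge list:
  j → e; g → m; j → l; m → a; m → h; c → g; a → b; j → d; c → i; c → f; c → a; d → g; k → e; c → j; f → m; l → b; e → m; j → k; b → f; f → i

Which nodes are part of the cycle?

a, b, f, m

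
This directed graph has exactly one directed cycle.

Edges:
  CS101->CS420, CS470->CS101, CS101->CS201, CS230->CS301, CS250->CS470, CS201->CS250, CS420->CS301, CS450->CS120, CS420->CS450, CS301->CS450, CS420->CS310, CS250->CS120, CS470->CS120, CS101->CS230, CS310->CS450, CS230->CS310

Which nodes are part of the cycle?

CS101, CS201, CS250, CS470

DFS with gray/black marking from CS101:
CS101 gray
  CS201 gray
    CS250 gray
      CS470 gray
        CS120 gray
        CS120 black
        CS470→CS101: CS101 is gray → back edge
Back edge closes the cycle CS101 → CS201 → CS250 → CS470 → CS101; its vertices are {CS101, CS201, CS250, CS470}.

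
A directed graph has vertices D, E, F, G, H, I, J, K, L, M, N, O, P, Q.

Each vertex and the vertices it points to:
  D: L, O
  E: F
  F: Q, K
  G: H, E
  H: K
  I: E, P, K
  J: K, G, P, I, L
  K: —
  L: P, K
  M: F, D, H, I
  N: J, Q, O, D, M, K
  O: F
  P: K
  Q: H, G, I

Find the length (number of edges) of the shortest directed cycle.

For each vertex v, BFS finds the shortest path from v back to v.
The shortest such closed walk is Q → G → E → F → Q, length 4.

4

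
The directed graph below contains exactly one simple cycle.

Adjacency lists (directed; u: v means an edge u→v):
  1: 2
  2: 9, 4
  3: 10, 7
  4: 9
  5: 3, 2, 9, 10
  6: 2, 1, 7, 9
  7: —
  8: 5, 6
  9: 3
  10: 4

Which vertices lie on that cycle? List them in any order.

3, 4, 9, 10

DFS with gray/black marking from 3:
3 gray
  10 gray
    4 gray
      9 gray
        9→3: 3 is gray → back edge
Back edge closes the cycle 3 → 10 → 4 → 9 → 3; its vertices are {3, 4, 9, 10}.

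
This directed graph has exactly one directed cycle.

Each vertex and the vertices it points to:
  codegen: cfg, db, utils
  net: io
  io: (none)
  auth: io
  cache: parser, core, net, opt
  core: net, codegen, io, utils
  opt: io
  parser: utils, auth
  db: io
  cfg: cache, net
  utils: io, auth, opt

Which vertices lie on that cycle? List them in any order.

cfg, core, cache, codegen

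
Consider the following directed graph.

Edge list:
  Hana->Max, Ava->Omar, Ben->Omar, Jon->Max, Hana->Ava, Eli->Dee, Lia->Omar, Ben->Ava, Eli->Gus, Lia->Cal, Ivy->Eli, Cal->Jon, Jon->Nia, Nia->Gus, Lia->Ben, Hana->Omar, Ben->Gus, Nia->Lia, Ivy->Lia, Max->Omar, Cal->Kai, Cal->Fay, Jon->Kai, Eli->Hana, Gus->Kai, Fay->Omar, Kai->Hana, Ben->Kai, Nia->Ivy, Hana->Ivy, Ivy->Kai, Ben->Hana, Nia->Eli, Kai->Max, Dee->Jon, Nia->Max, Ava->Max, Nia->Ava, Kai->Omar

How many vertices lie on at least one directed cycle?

11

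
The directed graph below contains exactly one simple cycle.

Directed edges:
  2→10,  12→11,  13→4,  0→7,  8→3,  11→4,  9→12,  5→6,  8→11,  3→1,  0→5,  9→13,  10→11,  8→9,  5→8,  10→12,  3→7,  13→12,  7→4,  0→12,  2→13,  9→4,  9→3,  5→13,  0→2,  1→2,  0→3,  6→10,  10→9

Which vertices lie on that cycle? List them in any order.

1, 2, 3, 9, 10

DFS with gray/black marking from 3:
3 gray
  1 gray
    2 gray
      13 gray
        12 gray
          11 gray
            4 gray
            4 black
          11 black
        12 black
        13→4: 4 black — skip
      13 black
      10 gray
        10→11: 11 black — skip
        9 gray
          9→3: 3 is gray → back edge
Back edge closes the cycle 3 → 1 → 2 → 10 → 9 → 3; its vertices are {1, 2, 3, 9, 10}.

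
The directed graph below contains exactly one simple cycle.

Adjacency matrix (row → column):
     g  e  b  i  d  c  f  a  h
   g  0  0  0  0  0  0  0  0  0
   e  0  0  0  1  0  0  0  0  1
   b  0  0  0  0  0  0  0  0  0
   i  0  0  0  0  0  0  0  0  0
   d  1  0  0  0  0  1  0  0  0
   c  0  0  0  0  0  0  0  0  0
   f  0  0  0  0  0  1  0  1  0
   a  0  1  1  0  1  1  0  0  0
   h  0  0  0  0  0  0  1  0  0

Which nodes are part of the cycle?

a, e, f, h

DFS with gray/black marking from a:
a gray
  e gray
    h gray
      f gray
        f→a: a is gray → back edge
Back edge closes the cycle a → e → h → f → a; its vertices are {a, e, f, h}.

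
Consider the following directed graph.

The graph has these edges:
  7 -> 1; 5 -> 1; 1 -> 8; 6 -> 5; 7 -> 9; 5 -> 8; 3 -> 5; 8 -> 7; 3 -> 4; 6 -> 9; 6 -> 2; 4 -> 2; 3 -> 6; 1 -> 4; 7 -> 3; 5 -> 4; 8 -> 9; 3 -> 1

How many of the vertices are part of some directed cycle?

A vertex is on a directed cycle iff it belongs to a strongly connected component of size ≥ 2 (or has a self-loop).
The vertices on cycles are {1, 3, 5, 6, 7, 8} — 6 in total.

6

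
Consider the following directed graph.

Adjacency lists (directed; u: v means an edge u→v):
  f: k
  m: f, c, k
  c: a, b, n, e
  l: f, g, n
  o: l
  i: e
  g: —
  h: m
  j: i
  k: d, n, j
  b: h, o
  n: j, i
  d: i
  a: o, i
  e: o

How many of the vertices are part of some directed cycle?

13

A vertex is on a directed cycle iff it belongs to a strongly connected component of size ≥ 2 (or has a self-loop).
The vertices on cycles are {b, c, d, e, f, h, i, j, k, l, m, n, o} — 13 in total.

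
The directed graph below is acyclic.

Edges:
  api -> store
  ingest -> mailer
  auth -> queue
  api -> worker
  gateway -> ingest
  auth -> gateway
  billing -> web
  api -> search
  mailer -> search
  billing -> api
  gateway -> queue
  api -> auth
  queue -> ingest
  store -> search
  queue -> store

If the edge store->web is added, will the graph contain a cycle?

Adding store→web creates a cycle iff web can already reach store.
Explore from web: no path reaches store. The graph stays acyclic.

No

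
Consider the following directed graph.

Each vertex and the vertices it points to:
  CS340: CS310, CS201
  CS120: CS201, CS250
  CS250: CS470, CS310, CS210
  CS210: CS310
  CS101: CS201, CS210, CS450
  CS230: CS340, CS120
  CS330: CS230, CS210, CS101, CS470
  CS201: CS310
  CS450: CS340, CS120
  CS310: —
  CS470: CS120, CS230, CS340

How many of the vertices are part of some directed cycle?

A vertex is on a directed cycle iff it belongs to a strongly connected component of size ≥ 2 (or has a self-loop).
The vertices on cycles are {CS120, CS230, CS250, CS470} — 4 in total.

4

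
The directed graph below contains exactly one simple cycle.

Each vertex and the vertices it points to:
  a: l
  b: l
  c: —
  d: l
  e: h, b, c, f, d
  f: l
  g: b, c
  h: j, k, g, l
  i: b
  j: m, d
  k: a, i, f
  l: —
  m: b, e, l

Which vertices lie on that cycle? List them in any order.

DFS with gray/black marking from e:
e gray
  h gray
    j gray
      m gray
        b gray
          l gray
          l black
        b black
        m→e: e is gray → back edge
Back edge closes the cycle e → h → j → m → e; its vertices are {e, h, j, m}.

e, h, j, m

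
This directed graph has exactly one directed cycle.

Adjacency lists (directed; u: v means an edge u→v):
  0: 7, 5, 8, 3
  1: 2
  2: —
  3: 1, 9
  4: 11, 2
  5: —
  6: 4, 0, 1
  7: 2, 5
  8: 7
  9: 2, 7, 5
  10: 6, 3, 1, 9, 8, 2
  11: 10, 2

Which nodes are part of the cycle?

4, 6, 10, 11

DFS with gray/black marking from 6:
6 gray
  4 gray
    11 gray
      10 gray
        10→6: 6 is gray → back edge
Back edge closes the cycle 6 → 4 → 11 → 10 → 6; its vertices are {4, 6, 10, 11}.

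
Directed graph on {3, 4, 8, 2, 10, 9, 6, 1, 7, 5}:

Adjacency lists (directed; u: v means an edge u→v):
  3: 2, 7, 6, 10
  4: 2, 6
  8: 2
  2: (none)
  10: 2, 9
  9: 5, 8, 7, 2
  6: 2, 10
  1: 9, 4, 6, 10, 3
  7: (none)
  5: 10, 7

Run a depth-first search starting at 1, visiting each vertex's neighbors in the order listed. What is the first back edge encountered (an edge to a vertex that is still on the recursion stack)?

DFS from 1 (visiting each vertex's neighbors in the order listed); mark gray on enter, black on exit:
1 gray
  9 gray
    5 gray
      10 gray
        2 gray
        2 black
        10→9: 9 is gray → back edge
First back edge: 10 → 9.

10->9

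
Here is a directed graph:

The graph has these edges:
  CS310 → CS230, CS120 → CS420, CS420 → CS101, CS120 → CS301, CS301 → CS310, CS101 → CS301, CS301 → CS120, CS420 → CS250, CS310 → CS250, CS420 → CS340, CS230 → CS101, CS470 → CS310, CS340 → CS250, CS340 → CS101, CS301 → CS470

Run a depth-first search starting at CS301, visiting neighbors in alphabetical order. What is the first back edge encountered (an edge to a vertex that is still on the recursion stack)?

CS120->CS301

DFS from CS301 (visiting neighbors in alphabetical order); mark gray on enter, black on exit:
CS301 gray
  CS120 gray
    CS120→CS301: CS301 is gray → back edge
First back edge: CS120 → CS301.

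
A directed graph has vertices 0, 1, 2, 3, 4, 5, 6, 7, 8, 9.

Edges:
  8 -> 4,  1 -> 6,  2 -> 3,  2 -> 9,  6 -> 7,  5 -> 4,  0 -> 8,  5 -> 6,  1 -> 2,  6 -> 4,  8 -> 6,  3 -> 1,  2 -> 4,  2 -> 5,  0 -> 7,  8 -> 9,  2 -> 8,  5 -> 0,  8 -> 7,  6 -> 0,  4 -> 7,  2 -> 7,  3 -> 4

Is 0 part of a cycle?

Yes

0 is on a cycle iff 0 can reach itself via ≥1 edge.
0 → 8 → 6 → 0 — yes.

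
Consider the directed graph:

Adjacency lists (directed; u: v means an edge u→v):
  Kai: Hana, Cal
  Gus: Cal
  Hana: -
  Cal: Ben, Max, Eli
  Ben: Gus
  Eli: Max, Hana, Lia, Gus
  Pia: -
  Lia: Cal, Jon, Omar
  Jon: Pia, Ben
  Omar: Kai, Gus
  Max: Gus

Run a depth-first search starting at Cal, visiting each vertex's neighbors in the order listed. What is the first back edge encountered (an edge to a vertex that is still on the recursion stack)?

Gus->Cal

DFS from Cal (visiting each vertex's neighbors in the order listed); mark gray on enter, black on exit:
Cal gray
  Ben gray
    Gus gray
      Gus→Cal: Cal is gray → back edge
First back edge: Gus → Cal.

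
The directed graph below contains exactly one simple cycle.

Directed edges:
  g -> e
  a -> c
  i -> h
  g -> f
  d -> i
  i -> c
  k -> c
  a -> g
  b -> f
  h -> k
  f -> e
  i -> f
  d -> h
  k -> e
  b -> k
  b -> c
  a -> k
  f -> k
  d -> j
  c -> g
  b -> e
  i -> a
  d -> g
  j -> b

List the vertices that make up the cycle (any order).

DFS with gray/black marking from f:
f gray
  e gray
  e black
  k gray
    c gray
      g gray
        g→f: f is gray → back edge
Back edge closes the cycle f → k → c → g → f; its vertices are {c, f, g, k}.

c, f, g, k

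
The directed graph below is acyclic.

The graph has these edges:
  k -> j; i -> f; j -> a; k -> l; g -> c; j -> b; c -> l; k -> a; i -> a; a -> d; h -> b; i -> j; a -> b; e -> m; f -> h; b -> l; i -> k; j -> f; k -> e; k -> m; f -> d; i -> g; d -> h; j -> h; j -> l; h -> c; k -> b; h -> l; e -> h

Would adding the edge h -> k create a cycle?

Yes

Adding h→k creates a cycle iff k can already reach h.
Path from k: k → e → h.
So k → … → h → k is a cycle.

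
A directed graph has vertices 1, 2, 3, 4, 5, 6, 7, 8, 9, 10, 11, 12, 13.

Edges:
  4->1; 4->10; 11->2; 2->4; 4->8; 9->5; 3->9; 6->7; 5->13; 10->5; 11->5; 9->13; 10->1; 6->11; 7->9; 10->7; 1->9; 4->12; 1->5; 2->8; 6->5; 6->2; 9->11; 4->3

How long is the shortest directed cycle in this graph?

For each vertex v, BFS finds the shortest path from v back to v.
The shortest such closed walk is 2 → 4 → 1 → 9 → 11 → 2, length 5.

5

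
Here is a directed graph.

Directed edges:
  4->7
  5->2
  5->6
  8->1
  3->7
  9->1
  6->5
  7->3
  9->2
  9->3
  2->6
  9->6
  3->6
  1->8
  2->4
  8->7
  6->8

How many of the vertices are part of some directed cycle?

8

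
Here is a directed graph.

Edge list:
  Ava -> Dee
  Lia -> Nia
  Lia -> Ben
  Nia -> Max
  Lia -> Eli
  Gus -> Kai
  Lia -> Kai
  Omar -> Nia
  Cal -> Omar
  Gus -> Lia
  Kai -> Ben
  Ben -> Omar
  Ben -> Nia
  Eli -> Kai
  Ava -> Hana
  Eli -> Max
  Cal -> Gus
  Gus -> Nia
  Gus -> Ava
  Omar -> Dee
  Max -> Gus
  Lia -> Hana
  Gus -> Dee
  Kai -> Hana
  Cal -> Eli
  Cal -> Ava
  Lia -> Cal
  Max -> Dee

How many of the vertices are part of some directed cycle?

9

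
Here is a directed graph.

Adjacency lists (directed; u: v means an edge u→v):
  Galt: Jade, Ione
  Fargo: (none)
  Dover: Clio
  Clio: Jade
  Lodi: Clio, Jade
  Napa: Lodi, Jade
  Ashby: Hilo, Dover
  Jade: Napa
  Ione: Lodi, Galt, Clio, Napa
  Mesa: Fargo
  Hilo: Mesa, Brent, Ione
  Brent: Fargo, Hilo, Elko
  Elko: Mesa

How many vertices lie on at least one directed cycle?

8

A vertex is on a directed cycle iff it belongs to a strongly connected component of size ≥ 2 (or has a self-loop).
The vertices on cycles are {Clio, Galt, Hilo, Ione, Jade, Lodi, Napa, Brent} — 8 in total.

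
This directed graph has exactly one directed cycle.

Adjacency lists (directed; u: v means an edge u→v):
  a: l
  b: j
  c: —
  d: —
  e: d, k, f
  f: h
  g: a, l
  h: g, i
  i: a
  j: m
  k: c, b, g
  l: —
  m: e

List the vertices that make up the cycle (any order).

b, e, j, k, m

DFS with gray/black marking from e:
e gray
  d gray
  d black
  k gray
    c gray
    c black
    b gray
      j gray
        m gray
          m→e: e is gray → back edge
Back edge closes the cycle e → k → b → j → m → e; its vertices are {b, e, j, k, m}.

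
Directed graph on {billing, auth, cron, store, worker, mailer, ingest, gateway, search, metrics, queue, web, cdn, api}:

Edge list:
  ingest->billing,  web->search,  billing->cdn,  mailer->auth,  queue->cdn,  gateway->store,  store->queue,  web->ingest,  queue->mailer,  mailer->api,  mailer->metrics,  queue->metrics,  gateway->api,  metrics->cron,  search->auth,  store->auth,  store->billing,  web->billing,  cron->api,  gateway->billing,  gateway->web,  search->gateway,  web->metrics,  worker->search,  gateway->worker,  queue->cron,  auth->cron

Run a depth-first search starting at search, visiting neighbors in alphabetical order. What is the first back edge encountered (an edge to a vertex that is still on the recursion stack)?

web→search

DFS from search (visiting neighbors in alphabetical order); mark gray on enter, black on exit:
search gray
  auth gray
    cron gray
      api gray
      api black
    cron black
  auth black
  gateway gray
    gateway→api: api black — skip
    billing gray
      cdn gray
      cdn black
    billing black
    store gray
      store→auth: auth black — skip
      store→billing: billing black — skip
      queue gray
        queue→cdn: cdn black — skip
        queue→cron: cron black — skip
        mailer gray
          mailer→api: api black — skip
          mailer→auth: auth black — skip
          metrics gray
            metrics→cron: cron black — skip
          metrics black
        mailer black
        queue→metrics: metrics black — skip
      queue black
    store black
    web gray
      web→billing: billing black — skip
      ingest gray
        ingest→billing: billing black — skip
      ingest black
      web→metrics: metrics black — skip
      web→search: search is gray → back edge
First back edge: web → search.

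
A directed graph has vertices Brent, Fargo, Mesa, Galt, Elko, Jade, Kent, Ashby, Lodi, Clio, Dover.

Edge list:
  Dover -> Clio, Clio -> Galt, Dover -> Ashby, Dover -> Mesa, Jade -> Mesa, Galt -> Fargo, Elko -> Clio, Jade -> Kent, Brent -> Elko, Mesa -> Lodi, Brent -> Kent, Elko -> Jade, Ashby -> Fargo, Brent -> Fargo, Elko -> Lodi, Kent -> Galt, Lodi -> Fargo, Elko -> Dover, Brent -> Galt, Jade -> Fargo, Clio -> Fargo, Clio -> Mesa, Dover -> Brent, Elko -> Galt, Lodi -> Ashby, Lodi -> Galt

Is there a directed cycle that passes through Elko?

Elko is on a cycle iff Elko can reach itself via ≥1 edge.
Elko → Dover → Brent → Elko — yes.

Yes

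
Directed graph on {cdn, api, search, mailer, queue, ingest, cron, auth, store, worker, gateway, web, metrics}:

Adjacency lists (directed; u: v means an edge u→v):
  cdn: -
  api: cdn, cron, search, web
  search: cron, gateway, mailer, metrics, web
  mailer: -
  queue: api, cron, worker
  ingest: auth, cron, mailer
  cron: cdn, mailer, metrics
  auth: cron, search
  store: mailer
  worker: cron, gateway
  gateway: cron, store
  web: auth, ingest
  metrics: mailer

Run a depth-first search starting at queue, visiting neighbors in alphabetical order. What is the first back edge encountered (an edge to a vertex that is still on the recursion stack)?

auth→search

DFS from queue (visiting neighbors in alphabetical order); mark gray on enter, black on exit:
queue gray
  api gray
    cdn gray
    cdn black
    cron gray
      cron→cdn: cdn black — skip
      mailer gray
      mailer black
      metrics gray
        metrics→mailer: mailer black — skip
      metrics black
    cron black
    search gray
      search→cron: cron black — skip
      gateway gray
        gateway→cron: cron black — skip
        store gray
          store→mailer: mailer black — skip
        store black
      gateway black
      search→mailer: mailer black — skip
      search→metrics: metrics black — skip
      web gray
        auth gray
          auth→cron: cron black — skip
          auth→search: search is gray → back edge
First back edge: auth → search.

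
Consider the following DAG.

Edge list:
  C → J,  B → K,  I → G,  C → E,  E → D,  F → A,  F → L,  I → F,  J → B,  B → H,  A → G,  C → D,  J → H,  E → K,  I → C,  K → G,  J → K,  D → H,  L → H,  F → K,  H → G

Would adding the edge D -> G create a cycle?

No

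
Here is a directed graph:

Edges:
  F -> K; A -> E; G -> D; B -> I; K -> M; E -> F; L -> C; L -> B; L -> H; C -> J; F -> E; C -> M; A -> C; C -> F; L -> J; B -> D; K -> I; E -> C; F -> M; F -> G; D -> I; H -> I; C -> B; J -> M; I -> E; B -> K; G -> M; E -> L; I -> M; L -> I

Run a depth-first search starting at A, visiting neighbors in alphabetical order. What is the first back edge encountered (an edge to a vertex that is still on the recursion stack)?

DFS from A (visiting neighbors in alphabetical order); mark gray on enter, black on exit:
A gray
  C gray
    B gray
      D gray
        I gray
          E gray
            E→C: C is gray → back edge
First back edge: E → C.

E->C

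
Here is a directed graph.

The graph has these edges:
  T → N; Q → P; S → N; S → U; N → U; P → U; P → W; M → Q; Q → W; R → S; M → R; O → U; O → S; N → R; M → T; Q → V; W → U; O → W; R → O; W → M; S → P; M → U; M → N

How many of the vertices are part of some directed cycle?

9

A vertex is on a directed cycle iff it belongs to a strongly connected component of size ≥ 2 (or has a self-loop).
The vertices on cycles are {M, N, O, P, Q, R, S, T, W} — 9 in total.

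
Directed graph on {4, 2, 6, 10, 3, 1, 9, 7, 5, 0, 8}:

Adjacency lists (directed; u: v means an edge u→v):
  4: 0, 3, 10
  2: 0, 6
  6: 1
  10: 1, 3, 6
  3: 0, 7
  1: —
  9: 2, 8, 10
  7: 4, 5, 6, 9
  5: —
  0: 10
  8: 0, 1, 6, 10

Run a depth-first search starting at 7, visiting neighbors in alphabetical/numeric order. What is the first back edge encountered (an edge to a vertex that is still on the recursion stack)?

DFS from 7 (visiting neighbors in alphabetical/numeric order); mark gray on enter, black on exit:
7 gray
  4 gray
    0 gray
      10 gray
        1 gray
        1 black
        3 gray
          3→0: 0 is gray → back edge
First back edge: 3 → 0.

3->0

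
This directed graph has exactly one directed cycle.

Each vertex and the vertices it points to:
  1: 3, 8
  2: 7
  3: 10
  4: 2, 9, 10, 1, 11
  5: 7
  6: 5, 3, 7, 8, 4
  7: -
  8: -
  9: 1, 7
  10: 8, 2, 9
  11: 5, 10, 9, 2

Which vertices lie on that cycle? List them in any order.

DFS with gray/black marking from 1:
1 gray
  3 gray
    10 gray
      8 gray
      8 black
      2 gray
        7 gray
        7 black
      2 black
      9 gray
        9→1: 1 is gray → back edge
Back edge closes the cycle 1 → 3 → 10 → 9 → 1; its vertices are {1, 3, 9, 10}.

1, 3, 9, 10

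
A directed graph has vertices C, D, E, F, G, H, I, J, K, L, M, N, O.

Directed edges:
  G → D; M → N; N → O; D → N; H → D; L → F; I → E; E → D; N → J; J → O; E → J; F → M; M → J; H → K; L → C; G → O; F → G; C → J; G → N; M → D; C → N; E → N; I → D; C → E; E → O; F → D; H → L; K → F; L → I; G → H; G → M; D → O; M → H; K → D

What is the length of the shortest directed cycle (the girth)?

4

For each vertex v, BFS finds the shortest path from v back to v.
The shortest such closed walk is H → K → F → G → H, length 4.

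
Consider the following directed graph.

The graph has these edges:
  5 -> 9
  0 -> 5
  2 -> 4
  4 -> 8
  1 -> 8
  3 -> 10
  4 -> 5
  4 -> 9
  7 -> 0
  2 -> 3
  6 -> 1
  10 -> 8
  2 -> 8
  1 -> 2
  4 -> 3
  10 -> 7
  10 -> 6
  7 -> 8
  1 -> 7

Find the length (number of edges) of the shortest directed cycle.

For each vertex v, BFS finds the shortest path from v back to v.
The shortest such closed walk is 10 → 6 → 1 → 2 → 3 → 10, length 5.

5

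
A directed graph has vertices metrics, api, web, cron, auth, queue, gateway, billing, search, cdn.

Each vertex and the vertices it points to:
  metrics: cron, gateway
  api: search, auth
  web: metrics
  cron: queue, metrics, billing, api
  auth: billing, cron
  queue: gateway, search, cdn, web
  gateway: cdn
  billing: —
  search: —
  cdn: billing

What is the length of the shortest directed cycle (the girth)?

For each vertex v, BFS finds the shortest path from v back to v.
The shortest such closed walk is cron → metrics → cron, length 2.

2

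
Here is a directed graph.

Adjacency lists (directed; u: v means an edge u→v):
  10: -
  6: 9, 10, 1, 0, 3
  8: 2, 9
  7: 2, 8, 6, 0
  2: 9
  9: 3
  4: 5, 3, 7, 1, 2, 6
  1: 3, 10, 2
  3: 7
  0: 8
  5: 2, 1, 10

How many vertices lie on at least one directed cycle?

8

A vertex is on a directed cycle iff it belongs to a strongly connected component of size ≥ 2 (or has a self-loop).
The vertices on cycles are {0, 1, 2, 3, 6, 7, 8, 9} — 8 in total.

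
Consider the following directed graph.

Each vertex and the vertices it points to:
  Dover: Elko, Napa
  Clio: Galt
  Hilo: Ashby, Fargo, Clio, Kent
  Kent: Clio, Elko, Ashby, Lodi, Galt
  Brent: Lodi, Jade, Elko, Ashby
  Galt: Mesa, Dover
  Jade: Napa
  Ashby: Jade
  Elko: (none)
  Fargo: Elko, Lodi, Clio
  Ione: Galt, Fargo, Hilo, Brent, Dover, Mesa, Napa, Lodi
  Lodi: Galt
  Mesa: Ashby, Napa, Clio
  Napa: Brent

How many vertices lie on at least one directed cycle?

A vertex is on a directed cycle iff it belongs to a strongly connected component of size ≥ 2 (or has a self-loop).
The vertices on cycles are {Clio, Galt, Jade, Lodi, Mesa, Napa, Ashby, Brent, Dover} — 9 in total.

9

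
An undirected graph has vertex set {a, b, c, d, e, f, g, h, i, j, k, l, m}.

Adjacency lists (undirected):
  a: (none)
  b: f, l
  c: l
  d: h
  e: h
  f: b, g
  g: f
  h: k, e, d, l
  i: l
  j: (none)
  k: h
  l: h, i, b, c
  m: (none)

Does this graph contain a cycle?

DFS, tracking each vertex's parent; an edge to a visited non-parent vertex closes a cycle.
Start from c:
visit c (parent –)
  visit l (parent c)
    visit h (parent l)
      visit k (parent h)
        k–h: parent, skip
      visit e (parent h)
        e–h: parent, skip
      visit d (parent h)
        d–h: parent, skip
      h–l: parent, skip
    visit i (parent l)
      i–l: parent, skip
    visit b (parent l)
      visit f (parent b)
        f–b: parent, skip
        visit g (parent f)
          g–f: parent, skip
      b–l: parent, skip
    l–c: parent, skip
visit a (parent –)
visit j (parent –)
visit m (parent –)
No non-parent visited neighbor found — the graph is a forest.

No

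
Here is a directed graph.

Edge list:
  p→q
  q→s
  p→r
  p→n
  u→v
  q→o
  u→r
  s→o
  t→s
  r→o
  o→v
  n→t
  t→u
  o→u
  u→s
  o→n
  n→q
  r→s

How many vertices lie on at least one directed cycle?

7

A vertex is on a directed cycle iff it belongs to a strongly connected component of size ≥ 2 (or has a self-loop).
The vertices on cycles are {n, o, q, r, s, t, u} — 7 in total.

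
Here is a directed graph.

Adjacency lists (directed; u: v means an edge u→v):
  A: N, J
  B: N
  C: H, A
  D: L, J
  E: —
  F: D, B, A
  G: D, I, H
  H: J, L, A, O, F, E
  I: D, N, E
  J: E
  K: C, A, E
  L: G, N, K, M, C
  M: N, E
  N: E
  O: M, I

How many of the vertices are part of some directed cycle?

9

A vertex is on a directed cycle iff it belongs to a strongly connected component of size ≥ 2 (or has a self-loop).
The vertices on cycles are {C, D, F, G, H, I, K, L, O} — 9 in total.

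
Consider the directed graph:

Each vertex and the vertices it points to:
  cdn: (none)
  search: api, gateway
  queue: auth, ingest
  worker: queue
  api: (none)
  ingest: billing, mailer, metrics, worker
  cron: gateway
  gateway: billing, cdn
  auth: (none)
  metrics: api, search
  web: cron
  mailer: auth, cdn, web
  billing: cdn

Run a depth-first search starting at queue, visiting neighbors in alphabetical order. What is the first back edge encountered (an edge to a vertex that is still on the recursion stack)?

worker→queue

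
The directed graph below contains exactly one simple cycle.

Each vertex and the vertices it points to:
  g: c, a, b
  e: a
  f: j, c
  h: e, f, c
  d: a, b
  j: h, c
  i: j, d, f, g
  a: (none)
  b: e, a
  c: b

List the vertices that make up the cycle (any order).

f, h, j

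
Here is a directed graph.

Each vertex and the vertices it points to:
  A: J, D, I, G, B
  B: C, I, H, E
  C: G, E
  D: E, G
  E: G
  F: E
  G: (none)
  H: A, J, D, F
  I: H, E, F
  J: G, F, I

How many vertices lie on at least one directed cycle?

A vertex is on a directed cycle iff it belongs to a strongly connected component of size ≥ 2 (or has a self-loop).
The vertices on cycles are {A, B, H, I, J} — 5 in total.

5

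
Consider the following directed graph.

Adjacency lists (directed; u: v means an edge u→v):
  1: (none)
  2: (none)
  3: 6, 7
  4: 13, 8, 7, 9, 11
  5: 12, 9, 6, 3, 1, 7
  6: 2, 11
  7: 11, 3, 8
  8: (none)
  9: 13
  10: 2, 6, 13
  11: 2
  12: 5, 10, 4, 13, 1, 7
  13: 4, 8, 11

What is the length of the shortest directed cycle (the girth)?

For each vertex v, BFS finds the shortest path from v back to v.
The shortest such closed walk is 5 → 12 → 5, length 2.

2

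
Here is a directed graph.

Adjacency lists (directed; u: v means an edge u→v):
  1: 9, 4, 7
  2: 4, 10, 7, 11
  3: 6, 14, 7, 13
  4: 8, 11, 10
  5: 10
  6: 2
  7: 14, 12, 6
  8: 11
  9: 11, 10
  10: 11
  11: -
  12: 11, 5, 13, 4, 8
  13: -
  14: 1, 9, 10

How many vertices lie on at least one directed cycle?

5

A vertex is on a directed cycle iff it belongs to a strongly connected component of size ≥ 2 (or has a self-loop).
The vertices on cycles are {1, 2, 6, 7, 14} — 5 in total.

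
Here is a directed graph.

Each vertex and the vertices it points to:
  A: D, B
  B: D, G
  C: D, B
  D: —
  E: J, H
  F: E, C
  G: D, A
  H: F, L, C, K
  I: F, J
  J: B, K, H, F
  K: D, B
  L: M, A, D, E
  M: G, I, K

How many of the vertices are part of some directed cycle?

10

A vertex is on a directed cycle iff it belongs to a strongly connected component of size ≥ 2 (or has a self-loop).
The vertices on cycles are {A, B, E, F, G, H, I, J, L, M} — 10 in total.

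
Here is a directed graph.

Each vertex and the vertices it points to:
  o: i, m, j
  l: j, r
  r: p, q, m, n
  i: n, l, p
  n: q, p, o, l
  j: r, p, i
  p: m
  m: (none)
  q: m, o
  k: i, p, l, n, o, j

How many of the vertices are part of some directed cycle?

7

A vertex is on a directed cycle iff it belongs to a strongly connected component of size ≥ 2 (or has a self-loop).
The vertices on cycles are {i, j, l, n, o, q, r} — 7 in total.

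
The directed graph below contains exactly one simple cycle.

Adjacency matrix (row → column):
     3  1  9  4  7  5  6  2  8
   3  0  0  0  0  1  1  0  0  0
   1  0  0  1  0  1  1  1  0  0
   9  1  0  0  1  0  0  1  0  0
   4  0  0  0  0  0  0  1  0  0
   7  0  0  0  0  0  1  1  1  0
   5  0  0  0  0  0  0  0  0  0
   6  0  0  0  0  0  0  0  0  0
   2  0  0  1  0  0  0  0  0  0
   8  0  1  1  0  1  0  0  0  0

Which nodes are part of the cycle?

2, 3, 7, 9

DFS with gray/black marking from 7:
7 gray
  2 gray
    9 gray
      3 gray
        3→7: 7 is gray → back edge
Back edge closes the cycle 7 → 2 → 9 → 3 → 7; its vertices are {2, 3, 7, 9}.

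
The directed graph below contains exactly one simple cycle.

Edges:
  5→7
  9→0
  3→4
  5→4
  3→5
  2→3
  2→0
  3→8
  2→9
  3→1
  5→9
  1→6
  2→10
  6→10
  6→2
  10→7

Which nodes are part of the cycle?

DFS with gray/black marking from 1:
1 gray
  6 gray
    10 gray
      7 gray
      7 black
    10 black
    2 gray
      0 gray
      0 black
      2→10: 10 black — skip
      9 gray
        9→0: 0 black — skip
      9 black
      3 gray
        8 gray
        8 black
        4 gray
        4 black
        5 gray
          5→9: 9 black — skip
          5→7: 7 black — skip
          5→4: 4 black — skip
        5 black
        3→1: 1 is gray → back edge
Back edge closes the cycle 1 → 6 → 2 → 3 → 1; its vertices are {1, 2, 3, 6}.

1, 2, 3, 6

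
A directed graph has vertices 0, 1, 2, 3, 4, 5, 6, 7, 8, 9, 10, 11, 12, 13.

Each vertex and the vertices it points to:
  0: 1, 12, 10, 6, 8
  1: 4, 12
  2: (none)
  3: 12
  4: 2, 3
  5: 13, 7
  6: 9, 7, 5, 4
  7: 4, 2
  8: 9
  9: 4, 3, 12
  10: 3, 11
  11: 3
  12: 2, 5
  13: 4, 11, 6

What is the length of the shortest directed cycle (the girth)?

3

For each vertex v, BFS finds the shortest path from v back to v.
The shortest such closed walk is 6 → 5 → 13 → 6, length 3.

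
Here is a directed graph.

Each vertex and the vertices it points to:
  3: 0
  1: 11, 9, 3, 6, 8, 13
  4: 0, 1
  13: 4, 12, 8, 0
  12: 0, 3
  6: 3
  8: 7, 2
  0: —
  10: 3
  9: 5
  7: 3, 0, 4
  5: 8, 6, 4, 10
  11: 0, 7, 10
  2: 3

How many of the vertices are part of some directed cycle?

A vertex is on a directed cycle iff it belongs to a strongly connected component of size ≥ 2 (or has a self-loop).
The vertices on cycles are {1, 4, 5, 7, 8, 9, 11, 13} — 8 in total.

8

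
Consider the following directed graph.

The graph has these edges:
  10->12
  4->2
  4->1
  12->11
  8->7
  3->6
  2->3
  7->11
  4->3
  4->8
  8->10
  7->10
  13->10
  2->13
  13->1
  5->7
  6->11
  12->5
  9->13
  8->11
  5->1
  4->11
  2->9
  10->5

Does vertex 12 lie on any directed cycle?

12 is on a cycle iff 12 can reach itself via ≥1 edge.
12 → 5 → 7 → 10 → 12 — yes.

Yes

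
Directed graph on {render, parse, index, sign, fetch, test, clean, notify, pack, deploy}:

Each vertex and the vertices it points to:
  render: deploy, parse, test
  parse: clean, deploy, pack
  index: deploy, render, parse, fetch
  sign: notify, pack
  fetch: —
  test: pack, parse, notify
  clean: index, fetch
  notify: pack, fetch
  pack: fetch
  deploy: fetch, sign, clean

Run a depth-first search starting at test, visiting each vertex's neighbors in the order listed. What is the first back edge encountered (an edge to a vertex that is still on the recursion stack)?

deploy→clean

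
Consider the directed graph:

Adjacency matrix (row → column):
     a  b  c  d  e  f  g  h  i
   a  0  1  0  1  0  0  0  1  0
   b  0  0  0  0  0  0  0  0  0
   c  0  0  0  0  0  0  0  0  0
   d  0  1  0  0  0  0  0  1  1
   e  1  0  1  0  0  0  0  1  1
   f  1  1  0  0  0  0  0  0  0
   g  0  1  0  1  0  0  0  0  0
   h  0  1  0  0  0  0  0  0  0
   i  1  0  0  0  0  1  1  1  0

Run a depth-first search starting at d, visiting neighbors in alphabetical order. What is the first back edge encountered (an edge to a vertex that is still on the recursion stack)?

DFS from d (visiting neighbors in alphabetical order); mark gray on enter, black on exit:
d gray
  b gray
  b black
  h gray
    h→b: b black — skip
  h black
  i gray
    a gray
      a→b: b black — skip
      a→d: d is gray → back edge
First back edge: a → d.

a->d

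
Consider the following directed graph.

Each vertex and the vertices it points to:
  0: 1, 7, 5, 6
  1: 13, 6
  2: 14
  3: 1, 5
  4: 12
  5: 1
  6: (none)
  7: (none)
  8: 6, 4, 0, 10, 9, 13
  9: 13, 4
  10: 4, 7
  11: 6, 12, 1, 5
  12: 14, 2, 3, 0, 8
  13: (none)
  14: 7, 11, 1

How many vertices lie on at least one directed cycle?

A vertex is on a directed cycle iff it belongs to a strongly connected component of size ≥ 2 (or has a self-loop).
The vertices on cycles are {2, 4, 8, 9, 10, 11, 12, 14} — 8 in total.

8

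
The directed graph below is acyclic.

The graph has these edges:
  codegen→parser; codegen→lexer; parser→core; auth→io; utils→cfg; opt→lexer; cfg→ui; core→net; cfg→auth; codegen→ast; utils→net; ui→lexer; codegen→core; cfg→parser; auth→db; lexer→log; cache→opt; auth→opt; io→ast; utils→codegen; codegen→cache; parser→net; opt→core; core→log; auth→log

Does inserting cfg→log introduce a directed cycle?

No

Adding cfg→log creates a cycle iff log can already reach cfg.
Explore from log: no path reaches cfg. The graph stays acyclic.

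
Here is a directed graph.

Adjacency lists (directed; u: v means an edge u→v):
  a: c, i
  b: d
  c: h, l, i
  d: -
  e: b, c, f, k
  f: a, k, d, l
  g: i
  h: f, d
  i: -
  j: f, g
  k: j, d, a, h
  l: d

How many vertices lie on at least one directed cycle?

A vertex is on a directed cycle iff it belongs to a strongly connected component of size ≥ 2 (or has a self-loop).
The vertices on cycles are {a, c, f, h, j, k} — 6 in total.

6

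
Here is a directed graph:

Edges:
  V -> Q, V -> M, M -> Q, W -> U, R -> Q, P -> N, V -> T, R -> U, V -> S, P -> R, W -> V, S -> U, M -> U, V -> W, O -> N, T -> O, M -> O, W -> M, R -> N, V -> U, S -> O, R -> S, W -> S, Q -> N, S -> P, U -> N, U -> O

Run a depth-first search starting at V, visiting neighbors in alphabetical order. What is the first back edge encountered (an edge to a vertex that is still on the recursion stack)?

R→S

DFS from V (visiting neighbors in alphabetical order); mark gray on enter, black on exit:
V gray
  M gray
    O gray
      N gray
      N black
    O black
    Q gray
      Q→N: N black — skip
    Q black
    U gray
      U→N: N black — skip
      U→O: O black — skip
    U black
  M black
  V→Q: Q black — skip
  S gray
    S→O: O black — skip
    P gray
      P→N: N black — skip
      R gray
        R→N: N black — skip
        R→Q: Q black — skip
        R→S: S is gray → back edge
First back edge: R → S.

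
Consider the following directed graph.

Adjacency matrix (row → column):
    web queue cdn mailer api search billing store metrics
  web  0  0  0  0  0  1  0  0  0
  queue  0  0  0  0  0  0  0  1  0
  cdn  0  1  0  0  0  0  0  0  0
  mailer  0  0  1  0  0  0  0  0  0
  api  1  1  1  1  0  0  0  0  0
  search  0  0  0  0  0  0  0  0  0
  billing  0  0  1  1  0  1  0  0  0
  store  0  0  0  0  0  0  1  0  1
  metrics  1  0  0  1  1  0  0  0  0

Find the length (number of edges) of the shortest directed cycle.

For each vertex v, BFS finds the shortest path from v back to v.
The shortest such closed walk is store → metrics → api → queue → store, length 4.

4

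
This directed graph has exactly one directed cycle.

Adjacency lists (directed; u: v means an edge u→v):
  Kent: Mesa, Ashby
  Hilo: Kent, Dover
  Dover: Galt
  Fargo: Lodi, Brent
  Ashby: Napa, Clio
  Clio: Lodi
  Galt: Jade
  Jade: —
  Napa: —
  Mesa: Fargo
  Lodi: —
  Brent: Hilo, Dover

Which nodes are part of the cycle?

Hilo, Kent, Mesa, Brent, Fargo

DFS with gray/black marking from Brent:
Brent gray
  Hilo gray
    Kent gray
      Mesa gray
        Fargo gray
          Lodi gray
          Lodi black
          Fargo→Brent: Brent is gray → back edge
Back edge closes the cycle Brent → Hilo → Kent → Mesa → Fargo → Brent; its vertices are {Hilo, Kent, Mesa, Brent, Fargo}.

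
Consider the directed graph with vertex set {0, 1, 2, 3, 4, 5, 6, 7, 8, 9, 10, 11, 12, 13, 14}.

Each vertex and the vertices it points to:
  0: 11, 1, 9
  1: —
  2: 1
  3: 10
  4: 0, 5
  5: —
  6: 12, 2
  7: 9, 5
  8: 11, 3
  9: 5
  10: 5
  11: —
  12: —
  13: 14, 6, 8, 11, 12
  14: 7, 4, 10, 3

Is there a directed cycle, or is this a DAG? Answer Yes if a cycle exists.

DFS with white/gray/black marking, starting from 0:
0 gray
  11 gray
  11 black
  1 gray
  1 black
  9 gray
    5 gray
    5 black
  9 black
0 black
2 gray
  2→1: 1 black — skip
2 black
3 gray
  10 gray
    10→5: 5 black — skip
  10 black
3 black
4 gray
  4→0: 0 black — skip
  4→5: 5 black — skip
4 black
6 gray
  12 gray
  12 black
  6→2: 2 black — skip
6 black
7 gray
  7→9: 9 black — skip
  7→5: 5 black — skip
7 black
8 gray
  8→11: 11 black — skip
  8→3: 3 black — skip
8 black
13 gray
  14 gray
    14→7: 7 black — skip
    14→4: 4 black — skip
    14→10: 10 black — skip
    14→3: 3 black — skip
  14 black
  13→6: 6 black — skip
  13→8: 8 black — skip
  13→11: 11 black — skip
  13→12: 12 black — skip
13 black
Every edge goes to a white or black vertex — no back edge, so the graph is acyclic.

No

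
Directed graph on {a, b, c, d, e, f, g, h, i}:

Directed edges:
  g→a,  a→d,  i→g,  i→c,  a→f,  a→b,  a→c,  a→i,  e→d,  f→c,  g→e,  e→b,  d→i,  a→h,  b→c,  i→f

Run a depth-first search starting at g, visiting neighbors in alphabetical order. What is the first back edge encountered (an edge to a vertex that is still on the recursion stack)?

i->g

DFS from g (visiting neighbors in alphabetical order); mark gray on enter, black on exit:
g gray
  a gray
    b gray
      c gray
      c black
    b black
    a→c: c black — skip
    d gray
      i gray
        i→c: c black — skip
        f gray
          f→c: c black — skip
        f black
        i→g: g is gray → back edge
First back edge: i → g.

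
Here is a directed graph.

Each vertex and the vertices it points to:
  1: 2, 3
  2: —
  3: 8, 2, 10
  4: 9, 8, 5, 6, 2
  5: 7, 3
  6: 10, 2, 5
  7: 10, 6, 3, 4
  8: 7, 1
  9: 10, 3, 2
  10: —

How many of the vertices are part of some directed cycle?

A vertex is on a directed cycle iff it belongs to a strongly connected component of size ≥ 2 (or has a self-loop).
The vertices on cycles are {1, 3, 4, 5, 6, 7, 8, 9} — 8 in total.

8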